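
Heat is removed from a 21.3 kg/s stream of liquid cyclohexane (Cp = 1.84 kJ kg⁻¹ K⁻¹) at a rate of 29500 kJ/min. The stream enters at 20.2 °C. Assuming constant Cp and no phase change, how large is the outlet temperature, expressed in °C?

T_out = 7.65 °C

Q = 29500 kJ/min = 491.67 kJ/s
ΔT = Q/(ṁ·Cp) = 491.67/(21.3×1.84) = 12.545 K
T_out = 20.2 − 12.545 = 7.6549 °C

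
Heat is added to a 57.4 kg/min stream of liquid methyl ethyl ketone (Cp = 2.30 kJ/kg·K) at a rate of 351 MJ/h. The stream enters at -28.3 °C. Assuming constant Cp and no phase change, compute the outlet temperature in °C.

T_out = 16.0 °C

Q = 351 MJ/h = 5850 kJ/min
ΔT = Q/(ṁ·Cp) = 5850/(57.4×2.30) = 44.311 K
T_out = -28.3 + 44.311 = 16.011 °C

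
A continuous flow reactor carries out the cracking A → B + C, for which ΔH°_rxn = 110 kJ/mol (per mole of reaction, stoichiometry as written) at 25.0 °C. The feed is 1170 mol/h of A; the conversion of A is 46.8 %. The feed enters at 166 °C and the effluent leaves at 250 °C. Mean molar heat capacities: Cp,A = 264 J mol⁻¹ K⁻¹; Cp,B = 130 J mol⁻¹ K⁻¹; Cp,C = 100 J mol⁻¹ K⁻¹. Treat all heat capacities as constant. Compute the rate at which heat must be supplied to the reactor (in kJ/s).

Extent of reaction ξ = 0.468 × 1170 = 547.56 mol/h
Reaction term: ξ·ΔH°_rxn = 547.56 × 110 = 60232 kJ/h
Sensible, feed 166→25 °C: -43552 kJ/h
Outlet flows (mol/h): A 622.44, B 547.56, C 547.56
Sensible, products 25→250 °C: 65309 kJ/h
Q = ΔH = 81989 kJ/h = 22.775 kW
Heat supplied = 22.775 kJ/s

Q_in = 22.8 kJ/s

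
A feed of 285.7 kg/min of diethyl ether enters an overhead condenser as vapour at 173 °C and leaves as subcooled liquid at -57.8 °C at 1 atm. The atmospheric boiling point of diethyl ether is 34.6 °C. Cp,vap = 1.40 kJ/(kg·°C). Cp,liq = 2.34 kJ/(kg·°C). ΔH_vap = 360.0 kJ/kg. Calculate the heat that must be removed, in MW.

vapour 173→34.6 °C: -193.76 kJ/kg
condensation at 34.6 °C: -360 kJ/kg
liquid 34.6→-57.8 °C: -216.22 kJ/kg
Δh = -193.76 + -360 + -216.22 = -769.98 kJ/kg
Q = ṁ·Δh = 285.7 kg/min × -769.98 kJ/kg = -219980 kJ/min
|Q| = 3666.4 kW = 3.6664 MW

Q_c = 3.67 MW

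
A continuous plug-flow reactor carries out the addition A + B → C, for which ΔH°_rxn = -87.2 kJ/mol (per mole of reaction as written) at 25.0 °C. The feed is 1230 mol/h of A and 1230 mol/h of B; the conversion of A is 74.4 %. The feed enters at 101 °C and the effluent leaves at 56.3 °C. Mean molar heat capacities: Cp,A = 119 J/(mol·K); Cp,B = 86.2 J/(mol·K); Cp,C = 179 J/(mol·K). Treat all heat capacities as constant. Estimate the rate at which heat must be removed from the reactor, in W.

Extent of reaction ξ = 0.744 × 1230 = 915.12 mol/h
Reaction term: ξ·ΔH°_rxn = 915.12 × -87.2 = -79798 kJ/h
Sensible, feed 101→25 °C: -19182 kJ/h
Outlet flows (mol/h): A 314.88, B 314.88, C 915.12
Sensible, products 25→56.3 °C: 7149.5 kJ/h
Q = ΔH = -91831 kJ/h = -25.509 kW
Heat removed = 25509 W

Q_out = 25500 W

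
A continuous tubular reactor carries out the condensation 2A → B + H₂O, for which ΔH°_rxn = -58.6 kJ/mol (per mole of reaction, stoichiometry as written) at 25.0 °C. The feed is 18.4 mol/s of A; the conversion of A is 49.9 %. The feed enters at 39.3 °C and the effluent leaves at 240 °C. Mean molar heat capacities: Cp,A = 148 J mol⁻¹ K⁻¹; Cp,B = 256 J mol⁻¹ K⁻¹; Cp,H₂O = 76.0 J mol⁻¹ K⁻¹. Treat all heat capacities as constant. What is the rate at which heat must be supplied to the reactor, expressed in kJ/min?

Q_in = 18800 kJ/min

Extent of reaction ξ = 0.499 × 18.4 / 2 = 4.5908 mol/s
Reaction term: ξ·ΔH°_rxn = 4.5908 × -58.6 = -269.02 kJ/s
Sensible, feed 39.3→25 °C: -38.942 kJ/s
Outlet flows (mol/s): A 9.2184, B 4.5908, H₂O 4.5908
Sensible, products 25→240 °C: 621.02 kJ/s
Q = ΔH = 313.06 kJ/s = 313.06 kW
Heat supplied = 18783 kJ/min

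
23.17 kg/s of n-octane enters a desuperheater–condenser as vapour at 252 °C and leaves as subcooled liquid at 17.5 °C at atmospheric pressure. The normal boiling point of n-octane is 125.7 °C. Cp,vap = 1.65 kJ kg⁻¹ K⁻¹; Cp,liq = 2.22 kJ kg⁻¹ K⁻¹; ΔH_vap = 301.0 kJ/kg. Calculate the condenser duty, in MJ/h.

vapour 252→125.7 °C: -208.39 kJ/kg
condensation at 125.7 °C: -301 kJ/kg
liquid 125.7→17.5 °C: -240.2 kJ/kg
Δh = -208.39 + -301 + -240.2 = -749.6 kJ/kg
Q = ṁ·Δh = 23.17 kg/s × -749.6 kJ/kg = -17368 kJ/s
|Q| = 17368 kW = 62526 MJ/h

Q_c = 62500 MJ/h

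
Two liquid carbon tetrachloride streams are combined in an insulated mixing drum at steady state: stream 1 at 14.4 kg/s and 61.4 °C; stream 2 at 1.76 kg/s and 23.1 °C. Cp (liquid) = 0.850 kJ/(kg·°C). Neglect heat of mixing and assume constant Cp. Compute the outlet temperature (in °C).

T_out = 57.2 °C

No heat crosses the boundary, so H_out = H_in.
T_out = Σ ṁᵢCp,ᵢTᵢ / Σ ṁᵢCp,ᵢ
      = 786.09 / 13.736 = 57.229 °C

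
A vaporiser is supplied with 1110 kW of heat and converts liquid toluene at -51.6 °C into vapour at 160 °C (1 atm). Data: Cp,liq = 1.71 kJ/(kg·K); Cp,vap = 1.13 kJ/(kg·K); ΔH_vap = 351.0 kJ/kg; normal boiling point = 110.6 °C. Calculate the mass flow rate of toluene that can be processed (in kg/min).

Δh = 1.71×(110.6−-51.6) + 351.0 + 1.13×(160−110.6) = 684.18 kJ/kg
Q = 1110 kW = 1110 kJ/s = 66600 kJ/min
ṁ = Q/Δh = 66600 / 684.18 = 97.342 kg/min

ṁ = 97.3 kg/min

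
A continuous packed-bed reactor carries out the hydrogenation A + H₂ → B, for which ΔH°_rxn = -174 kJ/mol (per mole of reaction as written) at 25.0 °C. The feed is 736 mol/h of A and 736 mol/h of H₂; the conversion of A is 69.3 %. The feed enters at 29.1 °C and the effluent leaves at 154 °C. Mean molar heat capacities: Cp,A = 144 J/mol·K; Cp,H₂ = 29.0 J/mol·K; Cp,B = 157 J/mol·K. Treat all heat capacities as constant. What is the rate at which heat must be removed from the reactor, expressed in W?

Q_out = 20500 W

Extent of reaction ξ = 0.693 × 736 = 510.05 mol/h
Reaction term: ξ·ΔH°_rxn = 510.05 × -174 = -88748 kJ/h
Sensible, feed 29.1→25 °C: -522.04 kJ/h
Outlet flows (mol/h): A 225.95, H₂ 225.95, B 510.05
Sensible, products 25→154 °C: 15373 kJ/h
Q = ΔH = -73898 kJ/h = -20.527 kW
Heat removed = 20527 W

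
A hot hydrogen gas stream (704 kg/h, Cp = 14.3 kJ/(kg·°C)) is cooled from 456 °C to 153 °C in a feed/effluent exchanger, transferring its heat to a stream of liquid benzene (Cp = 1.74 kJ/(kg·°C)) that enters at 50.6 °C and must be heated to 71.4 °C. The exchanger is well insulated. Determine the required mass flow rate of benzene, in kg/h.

Heat released by hot stream: Q = 704 × 14.3 × (456 − 153) = 3.0504e+06 kJ/h
Energy balance on cold side (adiabatic exchanger): Q = ṁ_c·Cp_c·(T_c,out − T_c,in)
ṁ_c = 3.0504e+06 / [1.74 × (71.4 − 50.6)] = 84283 kg/h

ṁ_c = 84300 kg/h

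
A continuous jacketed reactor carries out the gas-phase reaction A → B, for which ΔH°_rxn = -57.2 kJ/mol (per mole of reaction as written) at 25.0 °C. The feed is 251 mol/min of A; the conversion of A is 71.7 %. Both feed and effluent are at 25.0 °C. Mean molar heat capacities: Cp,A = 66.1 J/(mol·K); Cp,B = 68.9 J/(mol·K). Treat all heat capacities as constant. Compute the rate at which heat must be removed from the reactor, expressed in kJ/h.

Q_out = 618000 kJ/h

Extent of reaction ξ = 0.717 × 251 = 179.97 mol/min
Reaction term: ξ·ΔH°_rxn = 179.97 × -57.2 = -10294 kJ/min
Q = ΔH = -10294 kJ/min = -171.57 kW
Heat removed = 617650 kJ/h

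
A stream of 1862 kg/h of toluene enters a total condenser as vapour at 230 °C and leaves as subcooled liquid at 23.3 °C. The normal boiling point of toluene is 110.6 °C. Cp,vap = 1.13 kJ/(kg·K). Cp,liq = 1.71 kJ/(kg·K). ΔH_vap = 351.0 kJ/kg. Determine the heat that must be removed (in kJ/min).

vapour 230→110.6 °C: -134.92 kJ/kg
condensation at 110.6 °C: -351 kJ/kg
liquid 110.6→23.3 °C: -149.28 kJ/kg
Δh = -134.92 + -351 + -149.28 = -635.2 kJ/kg
Q = ṁ·Δh = 1862 kg/h × -635.2 kJ/kg = -1.1828e+06 kJ/h
|Q| = 328.54 kW = 19713 kJ/min

Q_c = 19700 kJ/min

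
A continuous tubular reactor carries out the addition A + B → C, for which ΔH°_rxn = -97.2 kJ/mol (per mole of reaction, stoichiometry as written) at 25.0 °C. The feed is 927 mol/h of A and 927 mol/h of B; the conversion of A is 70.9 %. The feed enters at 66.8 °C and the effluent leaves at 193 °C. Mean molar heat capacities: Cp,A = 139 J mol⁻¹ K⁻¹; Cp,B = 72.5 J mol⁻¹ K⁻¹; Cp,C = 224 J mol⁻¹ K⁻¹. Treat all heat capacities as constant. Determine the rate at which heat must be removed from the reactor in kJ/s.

Extent of reaction ξ = 0.709 × 927 = 657.24 mol/h
Reaction term: ξ·ΔH°_rxn = 657.24 × -97.2 = -63884 kJ/h
Sensible, feed 66.8→25 °C: -8195.3 kJ/h
Outlet flows (mol/h): A 269.76, B 269.76, C 657.24
Sensible, products 25→193 °C: 34318 kJ/h
Q = ΔH = -37761 kJ/h = -10.489 kW
Heat removed = 10.489 kJ/s

Q_out = 10.5 kJ/s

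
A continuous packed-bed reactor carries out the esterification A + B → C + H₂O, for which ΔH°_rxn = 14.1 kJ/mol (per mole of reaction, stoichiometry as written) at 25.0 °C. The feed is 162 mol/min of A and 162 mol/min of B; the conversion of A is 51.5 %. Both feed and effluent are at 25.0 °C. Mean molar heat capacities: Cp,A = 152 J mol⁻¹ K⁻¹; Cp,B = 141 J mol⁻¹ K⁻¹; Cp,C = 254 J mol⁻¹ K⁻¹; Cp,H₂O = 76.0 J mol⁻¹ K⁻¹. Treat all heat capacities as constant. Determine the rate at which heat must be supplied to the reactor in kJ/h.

Q_in = 70600 kJ/h

Extent of reaction ξ = 0.515 × 162 = 83.43 mol/min
Reaction term: ξ·ΔH°_rxn = 83.43 × 14.1 = 1176.4 kJ/min
Q = ΔH = 1176.4 kJ/min = 19.606 kW
Heat supplied = 70582 kJ/h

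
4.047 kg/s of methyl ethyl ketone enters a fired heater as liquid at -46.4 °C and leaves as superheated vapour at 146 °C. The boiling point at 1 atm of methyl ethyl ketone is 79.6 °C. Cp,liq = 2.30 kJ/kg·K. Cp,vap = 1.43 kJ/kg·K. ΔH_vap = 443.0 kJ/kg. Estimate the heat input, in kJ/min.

liquid -46.4→79.6 °C: 289.8 kJ/kg
vaporisation at 79.6 °C: 443 kJ/kg
vapour 79.6→146 °C: 94.952 kJ/kg
Δh = 289.8 + 443 + 94.952 = 827.75 kJ/kg
Q = ṁ·Δh = 4.047 kg/s × 827.75 kJ/kg = 3349.9 kJ/s
|Q| = 3349.9 kW = 200990 kJ/min

Q = 201000 kJ/min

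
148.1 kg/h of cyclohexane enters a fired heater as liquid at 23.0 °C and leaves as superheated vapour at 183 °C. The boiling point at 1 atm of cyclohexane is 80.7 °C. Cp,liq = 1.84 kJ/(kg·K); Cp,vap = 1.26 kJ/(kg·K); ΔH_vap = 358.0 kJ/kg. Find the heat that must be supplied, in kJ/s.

Q = 24.4 kJ/s

liquid 23.0→80.7 °C: 106.17 kJ/kg
vaporisation at 80.7 °C: 358 kJ/kg
vapour 80.7→183 °C: 128.9 kJ/kg
Δh = 106.17 + 358 + 128.9 = 593.07 kJ/kg
Q = ṁ·Δh = 148.1 kg/h × 593.07 kJ/kg = 87833 kJ/h
|Q| = 24.398 kW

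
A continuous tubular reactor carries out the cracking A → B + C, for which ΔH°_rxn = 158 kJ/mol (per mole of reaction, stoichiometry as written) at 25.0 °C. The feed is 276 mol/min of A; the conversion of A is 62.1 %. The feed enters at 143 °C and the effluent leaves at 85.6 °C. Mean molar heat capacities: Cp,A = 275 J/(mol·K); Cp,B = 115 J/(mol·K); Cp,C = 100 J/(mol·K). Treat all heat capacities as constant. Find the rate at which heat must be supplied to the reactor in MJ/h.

Extent of reaction ξ = 0.621 × 276 = 171.4 mol/min
Reaction term: ξ·ΔH°_rxn = 171.4 × 158 = 27081 kJ/min
Sensible, feed 143→25 °C: -8956.2 kJ/min
Outlet flows (mol/min): A 104.6, B 171.4, C 171.4
Sensible, products 25→85.6 °C: 3976.3 kJ/min
Q = ΔH = 22101 kJ/min = 368.35 kW
Heat supplied = 1326 MJ/h

Q_in = 1330 MJ/h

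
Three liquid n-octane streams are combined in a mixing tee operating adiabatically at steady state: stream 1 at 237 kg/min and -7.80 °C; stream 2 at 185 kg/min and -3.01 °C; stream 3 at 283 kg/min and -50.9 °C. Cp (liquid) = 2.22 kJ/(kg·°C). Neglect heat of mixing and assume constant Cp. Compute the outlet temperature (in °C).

Energy balance with Q = 0: Σ ṁᵢCp,ᵢ(T_out − Tᵢ) = 0
Σ ṁᵢCp,ᵢTᵢ = 237×2.22×-7.80 + 185×2.22×-3.01 + 283×2.22×-50.9 = -37319
Σ ṁᵢCp,ᵢ = 237×2.22 + 185×2.22 + 283×2.22 = 1565.1
T_out = -37319 / 1565.1 = -23.844 °C

T_out = -23.8 °C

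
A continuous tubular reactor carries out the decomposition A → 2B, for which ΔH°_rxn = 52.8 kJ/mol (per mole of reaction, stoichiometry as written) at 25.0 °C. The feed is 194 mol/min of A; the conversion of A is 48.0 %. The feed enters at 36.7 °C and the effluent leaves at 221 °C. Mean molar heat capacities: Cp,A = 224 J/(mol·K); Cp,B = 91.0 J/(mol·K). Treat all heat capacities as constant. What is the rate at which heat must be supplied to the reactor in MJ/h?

Extent of reaction ξ = 0.480 × 194 = 93.12 mol/min
Reaction term: ξ·ΔH°_rxn = 93.12 × 52.8 = 4916.7 kJ/min
Sensible, feed 36.7→25 °C: -508.44 kJ/min
Outlet flows (mol/min): A 100.88, B 186.24
Sensible, products 25→221 °C: 7750.8 kJ/min
Q = ΔH = 12159 kJ/min = 202.65 kW
Heat supplied = 729.55 MJ/h

Q_in = 730 MJ/h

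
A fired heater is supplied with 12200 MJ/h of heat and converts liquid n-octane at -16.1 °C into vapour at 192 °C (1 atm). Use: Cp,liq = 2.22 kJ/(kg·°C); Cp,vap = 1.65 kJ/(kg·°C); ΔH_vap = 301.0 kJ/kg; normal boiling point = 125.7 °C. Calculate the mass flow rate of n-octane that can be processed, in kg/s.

ṁ = 4.67 kg/s

Δh = 2.22×(125.7−-16.1) + 301.0 + 1.65×(192−125.7) = 725.19 kJ/kg
Q = 12200 MJ/h = 3388.9 kJ/s = 3388.9 kJ/s
ṁ = Q/Δh = 3388.9 / 725.19 = 4.6731 kg/s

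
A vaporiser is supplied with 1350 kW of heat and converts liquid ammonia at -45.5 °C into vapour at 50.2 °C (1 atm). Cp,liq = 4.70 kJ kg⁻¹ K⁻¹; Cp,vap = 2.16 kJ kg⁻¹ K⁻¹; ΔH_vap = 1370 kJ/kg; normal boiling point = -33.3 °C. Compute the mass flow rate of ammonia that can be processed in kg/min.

ṁ = 50.4 kg/min

Δh = 4.70×(-33.3−-45.5) + 1370 + 2.16×(50.2−-33.3) = 1607.7 kJ/kg
Q = 1350 kW = 1350 kJ/s = 81000 kJ/min
ṁ = Q/Δh = 81000 / 1607.7 = 50.383 kg/min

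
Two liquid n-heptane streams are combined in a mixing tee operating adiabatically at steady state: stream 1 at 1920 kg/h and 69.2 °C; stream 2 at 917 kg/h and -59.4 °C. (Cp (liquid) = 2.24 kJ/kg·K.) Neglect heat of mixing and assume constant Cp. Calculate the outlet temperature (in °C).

Adiabatic, steady state ⇒ Σ ṁᵢCp,ᵢ(T_out − Tᵢ) = 0
Σ ṁᵢCp,ᵢTᵢ = 1920×2.24×69.2 + 917×2.24×-59.4 = 175600
Σ ṁᵢCp,ᵢ = 1920×2.24 + 917×2.24 = 6354.9
T_out = 175600 / 6354.9 = 27.633 °C

T_out = 27.6 °C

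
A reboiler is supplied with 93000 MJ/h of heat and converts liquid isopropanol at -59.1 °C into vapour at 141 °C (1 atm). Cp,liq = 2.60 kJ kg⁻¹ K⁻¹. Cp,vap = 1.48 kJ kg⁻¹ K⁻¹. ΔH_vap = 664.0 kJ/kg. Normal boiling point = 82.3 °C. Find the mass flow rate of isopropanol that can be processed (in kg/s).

Δh = 2.60×(82.3−-59.1) + 664.0 + 1.48×(141−82.3) = 1118.5 kJ/kg
Q = 93000 MJ/h = 25833 kJ/s = 25833 kJ/s
ṁ = Q/Δh = 25833 / 1118.5 = 23.096 kg/s

ṁ = 23.1 kg/s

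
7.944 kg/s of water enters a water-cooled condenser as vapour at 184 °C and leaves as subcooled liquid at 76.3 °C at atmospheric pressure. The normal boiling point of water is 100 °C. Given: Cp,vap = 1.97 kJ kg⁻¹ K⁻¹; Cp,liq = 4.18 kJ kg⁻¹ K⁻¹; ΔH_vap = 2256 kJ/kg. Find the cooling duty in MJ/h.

Q_c = 72100 MJ/h

vapour 184→100 °C: -165.48 kJ/kg
condensation at 100 °C: -2256 kJ/kg
liquid 100→76.3 °C: -99.066 kJ/kg
Δh = -165.48 + -2256 + -99.066 = -2520.5 kJ/kg
Q = ṁ·Δh = 7.944 kg/s × -2520.5 kJ/kg = -20023 kJ/s
|Q| = 20023 kW = 72084 MJ/h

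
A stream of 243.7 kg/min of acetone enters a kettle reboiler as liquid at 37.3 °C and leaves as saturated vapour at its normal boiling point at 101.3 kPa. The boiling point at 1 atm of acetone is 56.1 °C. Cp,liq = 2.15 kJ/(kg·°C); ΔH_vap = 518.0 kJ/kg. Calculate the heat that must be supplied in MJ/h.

Q = 8170 MJ/h

liquid 37.3→56.1 °C: 40.42 kJ/kg
vaporisation at 56.1 °C: 518 kJ/kg
Δh = 40.42 + 518 = 558.42 kJ/kg
Q = ṁ·Δh = 243.7 kg/min × 558.42 kJ/kg = 136090 kJ/min
|Q| = 2268.1 kW = 8165.2 MJ/h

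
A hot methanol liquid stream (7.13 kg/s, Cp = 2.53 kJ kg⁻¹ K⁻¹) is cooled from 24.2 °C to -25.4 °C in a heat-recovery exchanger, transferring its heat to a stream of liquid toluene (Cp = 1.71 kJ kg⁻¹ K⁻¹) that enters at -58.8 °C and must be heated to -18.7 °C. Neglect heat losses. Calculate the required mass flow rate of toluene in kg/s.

Heat released by hot stream: Q = 7.13 × 2.53 × (24.2 − -25.4) = 894.73 kJ/s
Energy balance on cold side (adiabatic exchanger): Q = ṁ_c·Cp_c·(T_c,out − T_c,in)
ṁ_c = 894.73 / [1.71 × (-18.7 − -58.8)] = 13.048 kg/s

ṁ_c = 13.0 kg/s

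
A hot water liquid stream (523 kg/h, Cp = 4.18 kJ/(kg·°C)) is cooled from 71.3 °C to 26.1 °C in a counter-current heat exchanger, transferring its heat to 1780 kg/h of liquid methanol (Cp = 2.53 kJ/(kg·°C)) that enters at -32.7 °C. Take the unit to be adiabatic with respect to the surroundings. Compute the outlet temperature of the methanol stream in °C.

Heat released by hot stream: Q = 523 × 4.18 × (71.3 − 26.1) = 98814 kJ/h
Energy balance on cold side (adiabatic exchanger): Q = ṁ_c·Cp_c·(T_c,out − T_c,in)
T_c,out = -32.7 + 98814/(1780 × 2.53) = -10.758 °C

T_c,out = -10.8 °C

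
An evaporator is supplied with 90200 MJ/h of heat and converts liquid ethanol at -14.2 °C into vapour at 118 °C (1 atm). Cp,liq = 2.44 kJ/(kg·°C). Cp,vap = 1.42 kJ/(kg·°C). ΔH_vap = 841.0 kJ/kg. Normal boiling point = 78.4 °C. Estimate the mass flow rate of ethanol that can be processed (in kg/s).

ṁ = 22.3 kg/s

Δh = 2.44×(78.4−-14.2) + 841.0 + 1.42×(118−78.4) = 1123.2 kJ/kg
Q = 90200 MJ/h = 25056 kJ/s = 25056 kJ/s
ṁ = Q/Δh = 25056 / 1123.2 = 22.308 kg/s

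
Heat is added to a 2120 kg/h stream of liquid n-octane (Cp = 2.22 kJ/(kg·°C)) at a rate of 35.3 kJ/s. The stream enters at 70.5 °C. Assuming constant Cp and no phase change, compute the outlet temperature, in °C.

Q = 35.3 kJ/s = 127080 kJ/h
ΔT = Q/(ṁ·Cp) = 127080/(2120×2.22) = 27.002 K
T_out = 70.5 + 27.002 = 97.502 °C

T_out = 97.5 °C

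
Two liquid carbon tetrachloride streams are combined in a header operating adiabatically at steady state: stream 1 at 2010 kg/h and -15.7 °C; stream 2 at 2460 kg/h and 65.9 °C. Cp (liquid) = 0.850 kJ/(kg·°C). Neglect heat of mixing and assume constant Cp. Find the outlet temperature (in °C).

No heat crosses the boundary, so H_out = H_in.
T_out = Σ ṁᵢCp,ᵢTᵢ / Σ ṁᵢCp,ᵢ
      = 110970 / 3799.5 = 29.207 °C

T_out = 29.2 °C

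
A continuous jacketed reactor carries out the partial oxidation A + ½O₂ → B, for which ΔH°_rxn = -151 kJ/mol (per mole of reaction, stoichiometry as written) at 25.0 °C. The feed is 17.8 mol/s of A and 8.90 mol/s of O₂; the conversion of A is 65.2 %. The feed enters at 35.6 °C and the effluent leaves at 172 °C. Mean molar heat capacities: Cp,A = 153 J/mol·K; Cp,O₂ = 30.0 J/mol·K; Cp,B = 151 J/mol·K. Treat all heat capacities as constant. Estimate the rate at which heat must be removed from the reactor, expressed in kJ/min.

Extent of reaction ξ = 0.652 × 17.8 = 11.606 mol/s
Reaction term: ξ·ΔH°_rxn = 11.606 × -151 = -1752.4 kJ/s
Sensible, feed 35.6→25 °C: -31.698 kJ/s
Outlet flows (mol/s): A 6.1944, O₂ 3.0972, B 11.606
Sensible, products 25→172 °C: 410.59 kJ/s
Q = ΔH = -1373.6 kJ/s = -1373.6 kW
Heat removed = 82413 kJ/min

Q_out = 82400 kJ/min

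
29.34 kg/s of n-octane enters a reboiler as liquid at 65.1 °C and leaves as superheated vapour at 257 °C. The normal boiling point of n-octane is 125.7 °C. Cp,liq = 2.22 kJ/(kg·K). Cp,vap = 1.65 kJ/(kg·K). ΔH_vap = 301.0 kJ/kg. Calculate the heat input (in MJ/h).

Q = 68900 MJ/h

liquid 65.1→125.7 °C: 134.53 kJ/kg
vaporisation at 125.7 °C: 301 kJ/kg
vapour 125.7→257 °C: 216.65 kJ/kg
Δh = 134.53 + 301 + 216.65 = 652.18 kJ/kg
Q = ṁ·Δh = 29.34 kg/s × 652.18 kJ/kg = 19135 kJ/s
|Q| = 19135 kW = 68886 MJ/h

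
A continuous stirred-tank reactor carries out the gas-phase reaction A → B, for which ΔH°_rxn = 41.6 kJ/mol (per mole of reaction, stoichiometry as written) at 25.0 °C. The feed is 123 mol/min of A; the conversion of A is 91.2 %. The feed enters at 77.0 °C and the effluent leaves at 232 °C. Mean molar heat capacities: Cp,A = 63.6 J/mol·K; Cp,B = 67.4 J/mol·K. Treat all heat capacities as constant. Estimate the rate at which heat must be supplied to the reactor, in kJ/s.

Q_in = 99.5 kJ/s

Extent of reaction ξ = 0.912 × 123 = 112.18 mol/min
Reaction term: ξ·ΔH°_rxn = 112.18 × 41.6 = 4666.5 kJ/min
Sensible, feed 77.0→25 °C: -406.79 kJ/min
Outlet flows (mol/min): A 10.824, B 112.18
Sensible, products 25→232 °C: 1707.6 kJ/min
Q = ΔH = 5967.3 kJ/min = 99.455 kW
Heat supplied = 99.455 kJ/s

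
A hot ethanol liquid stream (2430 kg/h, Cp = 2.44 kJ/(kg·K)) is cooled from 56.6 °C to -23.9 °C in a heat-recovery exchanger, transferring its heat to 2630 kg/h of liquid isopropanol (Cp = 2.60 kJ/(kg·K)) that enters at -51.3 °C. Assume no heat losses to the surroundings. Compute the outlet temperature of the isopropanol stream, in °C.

Heat released by hot stream: Q = 2430 × 2.44 × (56.6 − -23.9) = 477300 kJ/h
Energy balance on cold side (adiabatic exchanger): Q = ṁ_c·Cp_c·(T_c,out − T_c,in)
T_c,out = -51.3 + 477300/(2630 × 2.60) = 18.501 °C

T_c,out = 18.5 °C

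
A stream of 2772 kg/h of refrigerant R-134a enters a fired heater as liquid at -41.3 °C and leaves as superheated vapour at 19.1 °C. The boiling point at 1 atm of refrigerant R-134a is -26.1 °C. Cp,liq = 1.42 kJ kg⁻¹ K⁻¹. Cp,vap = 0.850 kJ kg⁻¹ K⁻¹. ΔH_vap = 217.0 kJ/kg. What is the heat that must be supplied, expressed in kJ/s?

liquid -41.3→-26.1 °C: 21.584 kJ/kg
vaporisation at -26.1 °C: 217 kJ/kg
vapour -26.1→19.1 °C: 38.42 kJ/kg
Δh = 21.584 + 217 + 38.42 = 277 kJ/kg
Q = ṁ·Δh = 2772 kg/h × 277 kJ/kg = 767860 kJ/h
|Q| = 213.29 kW

Q = 213 kJ/s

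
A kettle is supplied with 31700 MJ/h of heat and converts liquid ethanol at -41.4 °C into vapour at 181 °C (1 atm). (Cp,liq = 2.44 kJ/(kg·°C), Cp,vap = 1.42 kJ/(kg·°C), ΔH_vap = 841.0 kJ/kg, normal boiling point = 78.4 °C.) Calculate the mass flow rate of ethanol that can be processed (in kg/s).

ṁ = 6.88 kg/s

Δh = 2.44×(78.4−-41.4) + 841.0 + 1.42×(181−78.4) = 1279 kJ/kg
Q = 31700 MJ/h = 8805.6 kJ/s = 8805.6 kJ/s
ṁ = Q/Δh = 8805.6 / 1279 = 6.8847 kg/s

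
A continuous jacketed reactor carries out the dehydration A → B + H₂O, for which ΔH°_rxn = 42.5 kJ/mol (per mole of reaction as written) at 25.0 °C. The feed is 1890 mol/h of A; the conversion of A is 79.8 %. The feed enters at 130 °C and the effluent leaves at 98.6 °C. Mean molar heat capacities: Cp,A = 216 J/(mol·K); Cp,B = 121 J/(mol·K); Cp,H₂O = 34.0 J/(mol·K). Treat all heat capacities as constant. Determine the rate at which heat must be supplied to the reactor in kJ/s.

Q_in = 12.4 kJ/s

Extent of reaction ξ = 0.798 × 1890 = 1508.2 mol/h
Reaction term: ξ·ΔH°_rxn = 1508.2 × 42.5 = 64099 kJ/h
Sensible, feed 130→25 °C: -42865 kJ/h
Outlet flows (mol/h): A 381.78, B 1508.2, H₂O 1508.2
Sensible, products 25→98.6 °C: 23275 kJ/h
Q = ΔH = 44509 kJ/h = 12.364 kW
Heat supplied = 12.364 kJ/s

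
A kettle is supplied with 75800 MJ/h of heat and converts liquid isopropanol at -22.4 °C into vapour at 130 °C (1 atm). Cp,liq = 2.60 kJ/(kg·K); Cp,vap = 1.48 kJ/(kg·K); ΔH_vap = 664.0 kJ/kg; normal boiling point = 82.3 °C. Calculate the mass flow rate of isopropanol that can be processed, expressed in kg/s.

Δh = 2.60×(82.3−-22.4) + 664.0 + 1.48×(130−82.3) = 1006.8 kJ/kg
Q = 75800 MJ/h = 21056 kJ/s = 21056 kJ/s
ṁ = Q/Δh = 21056 / 1006.8 = 20.913 kg/s

ṁ = 20.9 kg/s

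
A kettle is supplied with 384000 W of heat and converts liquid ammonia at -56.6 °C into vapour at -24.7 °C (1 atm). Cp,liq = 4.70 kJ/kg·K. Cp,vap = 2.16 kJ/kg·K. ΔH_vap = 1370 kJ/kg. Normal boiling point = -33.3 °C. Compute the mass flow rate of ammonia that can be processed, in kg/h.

ṁ = 923 kg/h

Δh = 4.70×(-33.3−-56.6) + 1370 + 2.16×(-24.7−-33.3) = 1498.1 kJ/kg
Q = 384000 W = 384 kJ/s = 1.3824e+06 kJ/h
ṁ = Q/Δh = 1.3824e+06 / 1498.1 = 922.78 kg/h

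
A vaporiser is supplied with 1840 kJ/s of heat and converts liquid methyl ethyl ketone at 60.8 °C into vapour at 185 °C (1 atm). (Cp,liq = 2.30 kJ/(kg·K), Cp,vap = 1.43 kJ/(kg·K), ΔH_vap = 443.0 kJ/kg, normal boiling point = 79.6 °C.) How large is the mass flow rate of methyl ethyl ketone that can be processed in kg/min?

ṁ = 173 kg/min

Δh = 2.30×(79.6−60.8) + 443.0 + 1.43×(185−79.6) = 636.96 kJ/kg
Q = 1840 kJ/s = 1840 kJ/s = 110400 kJ/min
ṁ = Q/Δh = 110400 / 636.96 = 173.32 kg/min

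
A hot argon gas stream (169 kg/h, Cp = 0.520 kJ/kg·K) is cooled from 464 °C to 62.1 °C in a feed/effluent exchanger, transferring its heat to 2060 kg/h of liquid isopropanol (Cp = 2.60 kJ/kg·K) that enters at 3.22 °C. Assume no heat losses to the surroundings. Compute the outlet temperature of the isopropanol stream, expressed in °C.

T_c,out = 9.81 °C

Heat released by hot stream: Q = 169 × 0.520 × (464 − 62.1) = 35319 kJ/h
Energy balance on cold side (adiabatic exchanger): Q = ṁ_c·Cp_c·(T_c,out − T_c,in)
T_c,out = 3.22 + 35319/(2060 × 2.60) = 9.8143 °C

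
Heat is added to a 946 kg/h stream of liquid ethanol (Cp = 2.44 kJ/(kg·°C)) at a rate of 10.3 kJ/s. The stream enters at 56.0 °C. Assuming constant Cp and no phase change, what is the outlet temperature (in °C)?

T_out = 72.1 °C

Q = 10.3 kJ/s = 37080 kJ/h
ΔT = Q/(ṁ·Cp) = 37080/(946×2.44) = 16.064 K
T_out = 56.0 + 16.064 = 72.064 °C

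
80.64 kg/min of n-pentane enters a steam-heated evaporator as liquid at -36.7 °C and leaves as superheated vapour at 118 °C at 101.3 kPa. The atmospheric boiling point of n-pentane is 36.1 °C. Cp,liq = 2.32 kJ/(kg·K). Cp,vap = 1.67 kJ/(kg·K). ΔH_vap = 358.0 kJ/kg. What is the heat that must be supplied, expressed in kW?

liquid -36.7→36.1 °C: 168.9 kJ/kg
vaporisation at 36.1 °C: 358 kJ/kg
vapour 36.1→118 °C: 136.77 kJ/kg
Δh = 168.9 + 358 + 136.77 = 663.67 kJ/kg
Q = ṁ·Δh = 80.64 kg/min × 663.67 kJ/kg = 53518 kJ/min
|Q| = 891.97 kW

Q = 892 kW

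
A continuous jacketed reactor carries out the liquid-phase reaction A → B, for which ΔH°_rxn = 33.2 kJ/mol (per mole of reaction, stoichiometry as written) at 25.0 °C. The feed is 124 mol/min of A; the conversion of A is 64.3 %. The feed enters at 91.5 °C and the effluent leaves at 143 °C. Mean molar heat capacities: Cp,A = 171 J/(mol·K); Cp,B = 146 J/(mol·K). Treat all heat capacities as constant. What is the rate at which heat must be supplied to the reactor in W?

Extent of reaction ξ = 0.643 × 124 = 79.732 mol/min
Reaction term: ξ·ΔH°_rxn = 79.732 × 33.2 = 2647.1 kJ/min
Sensible, feed 91.5→25 °C: -1410.1 kJ/min
Outlet flows (mol/min): A 44.268, B 79.732
Sensible, products 25→143 °C: 2266.9 kJ/min
Q = ΔH = 3503.9 kJ/min = 58.398 kW
Heat supplied = 58398 W

Q_in = 58400 W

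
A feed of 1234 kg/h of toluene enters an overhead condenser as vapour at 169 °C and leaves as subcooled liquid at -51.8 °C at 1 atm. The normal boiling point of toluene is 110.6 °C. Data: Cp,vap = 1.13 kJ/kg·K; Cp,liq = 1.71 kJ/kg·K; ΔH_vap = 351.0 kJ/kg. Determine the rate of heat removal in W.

vapour 169→110.6 °C: -65.992 kJ/kg
condensation at 110.6 °C: -351 kJ/kg
liquid 110.6→-51.8 °C: -277.7 kJ/kg
Δh = -65.992 + -351 + -277.7 = -694.7 kJ/kg
Q = ṁ·Δh = 1234 kg/h × -694.7 kJ/kg = -857250 kJ/h
|Q| = 238.13 kW = 238130 W

Q_c = 238000 W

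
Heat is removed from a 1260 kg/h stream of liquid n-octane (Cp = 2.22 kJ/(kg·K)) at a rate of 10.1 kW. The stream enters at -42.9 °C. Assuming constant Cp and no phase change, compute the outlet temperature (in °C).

Q = 10.1 kW = 36360 kJ/h
ΔT = Q/(ṁ·Cp) = 36360/(1260×2.22) = 12.999 K
T_out = -42.9 − 12.999 = -55.899 °C

T_out = -55.9 °C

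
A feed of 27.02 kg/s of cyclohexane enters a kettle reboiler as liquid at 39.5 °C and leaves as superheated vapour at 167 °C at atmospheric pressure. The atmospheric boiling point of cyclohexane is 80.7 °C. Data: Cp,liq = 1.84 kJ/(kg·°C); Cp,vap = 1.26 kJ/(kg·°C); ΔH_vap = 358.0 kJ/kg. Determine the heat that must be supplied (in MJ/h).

Q = 52800 MJ/h

liquid 39.5→80.7 °C: 75.808 kJ/kg
vaporisation at 80.7 °C: 358 kJ/kg
vapour 80.7→167 °C: 108.74 kJ/kg
Δh = 75.808 + 358 + 108.74 = 542.55 kJ/kg
Q = ṁ·Δh = 27.02 kg/s × 542.55 kJ/kg = 14660 kJ/s
|Q| = 14660 kW = 52775 MJ/h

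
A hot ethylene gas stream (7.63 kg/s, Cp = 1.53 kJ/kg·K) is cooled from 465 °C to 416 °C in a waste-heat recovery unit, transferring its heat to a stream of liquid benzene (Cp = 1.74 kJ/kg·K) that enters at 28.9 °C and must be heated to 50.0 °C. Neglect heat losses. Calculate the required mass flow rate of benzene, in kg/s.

Heat released by hot stream: Q = 7.63 × 1.53 × (465 − 416) = 572.02 kJ/s
Energy balance on cold side (adiabatic exchanger): Q = ṁ_c·Cp_c·(T_c,out − T_c,in)
ṁ_c = 572.02 / [1.74 × (50.0 − 28.9)] = 15.58 kg/s

ṁ_c = 15.6 kg/s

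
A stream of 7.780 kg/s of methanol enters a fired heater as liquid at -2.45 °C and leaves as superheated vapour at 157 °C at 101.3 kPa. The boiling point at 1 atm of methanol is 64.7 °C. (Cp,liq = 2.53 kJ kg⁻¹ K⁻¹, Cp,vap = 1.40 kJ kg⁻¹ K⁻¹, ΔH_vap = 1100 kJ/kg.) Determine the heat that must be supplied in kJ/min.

Q = 653000 kJ/min

liquid -2.45→64.7 °C: 169.89 kJ/kg
vaporisation at 64.7 °C: 1100 kJ/kg
vapour 64.7→157 °C: 129.22 kJ/kg
Δh = 169.89 + 1100 + 129.22 = 1399.1 kJ/kg
Q = ṁ·Δh = 7.780 kg/s × 1399.1 kJ/kg = 10885 kJ/s
|Q| = 10885 kW = 653100 kJ/min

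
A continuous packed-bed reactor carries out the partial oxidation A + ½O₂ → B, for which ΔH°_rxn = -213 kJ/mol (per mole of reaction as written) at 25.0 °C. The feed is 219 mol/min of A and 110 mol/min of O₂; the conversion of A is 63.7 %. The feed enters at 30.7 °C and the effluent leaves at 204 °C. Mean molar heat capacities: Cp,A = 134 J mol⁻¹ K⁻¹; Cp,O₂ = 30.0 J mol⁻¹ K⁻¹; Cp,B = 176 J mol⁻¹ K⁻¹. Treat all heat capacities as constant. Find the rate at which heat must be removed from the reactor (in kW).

Q_out = 390 kW

Extent of reaction ξ = 0.637 × 219 = 139.5 mol/min
Reaction term: ξ·ΔH°_rxn = 139.5 × -213 = -29714 kJ/min
Sensible, feed 30.7→25 °C: -186.08 kJ/min
Outlet flows (mol/min): A 79.497, O₂ 40.248, B 139.5
Sensible, products 25→204 °C: 6517.9 kJ/min
Q = ΔH = -23382 kJ/min = -389.71 kW
Heat removed = 389.71 kW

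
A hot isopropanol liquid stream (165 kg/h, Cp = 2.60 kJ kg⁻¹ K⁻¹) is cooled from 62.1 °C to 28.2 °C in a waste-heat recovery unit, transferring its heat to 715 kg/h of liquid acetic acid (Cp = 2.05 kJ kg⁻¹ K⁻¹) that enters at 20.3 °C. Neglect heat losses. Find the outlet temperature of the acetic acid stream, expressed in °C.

Heat released by hot stream: Q = 165 × 2.60 × (62.1 − 28.2) = 14543 kJ/h
Energy balance on cold side (adiabatic exchanger): Q = ṁ_c·Cp_c·(T_c,out − T_c,in)
T_c,out = 20.3 + 14543/(715 × 2.05) = 30.222 °C

T_c,out = 30.2 °C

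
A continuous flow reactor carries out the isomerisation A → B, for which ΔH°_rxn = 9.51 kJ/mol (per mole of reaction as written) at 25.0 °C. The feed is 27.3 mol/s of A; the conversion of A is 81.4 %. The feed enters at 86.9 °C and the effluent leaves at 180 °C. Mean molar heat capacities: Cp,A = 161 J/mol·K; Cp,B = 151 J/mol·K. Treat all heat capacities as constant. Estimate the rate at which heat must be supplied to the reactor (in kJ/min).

Q_in = 35200 kJ/min

Extent of reaction ξ = 0.814 × 27.3 = 22.222 mol/s
Reaction term: ξ·ΔH°_rxn = 22.222 × 9.51 = 211.33 kJ/s
Sensible, feed 86.9→25 °C: -272.07 kJ/s
Outlet flows (mol/s): A 5.0778, B 22.222
Sensible, products 25→180 °C: 646.83 kJ/s
Q = ΔH = 586.09 kJ/s = 586.09 kW
Heat supplied = 35165 kJ/min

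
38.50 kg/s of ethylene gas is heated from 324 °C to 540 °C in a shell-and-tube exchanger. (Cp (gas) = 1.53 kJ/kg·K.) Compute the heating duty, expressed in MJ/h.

Q = ṁ·Cp·ΔT = 38.50 × 1.53 × (540 − 324) = 12723 kJ/s
Heating duty = 45805 MJ/h

Q = 45800 MJ/h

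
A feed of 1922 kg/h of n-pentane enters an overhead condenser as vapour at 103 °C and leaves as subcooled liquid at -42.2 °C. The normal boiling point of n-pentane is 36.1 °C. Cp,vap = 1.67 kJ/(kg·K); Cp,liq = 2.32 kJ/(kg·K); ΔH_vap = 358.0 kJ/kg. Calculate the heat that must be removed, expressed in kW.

Q_c = 348 kW

vapour 103→36.1 °C: -111.72 kJ/kg
condensation at 36.1 °C: -358 kJ/kg
liquid 36.1→-42.2 °C: -181.66 kJ/kg
Δh = -111.72 + -358 + -181.66 = -651.38 kJ/kg
Q = ṁ·Δh = 1922 kg/h × -651.38 kJ/kg = -1.252e+06 kJ/h
|Q| = 347.76 kW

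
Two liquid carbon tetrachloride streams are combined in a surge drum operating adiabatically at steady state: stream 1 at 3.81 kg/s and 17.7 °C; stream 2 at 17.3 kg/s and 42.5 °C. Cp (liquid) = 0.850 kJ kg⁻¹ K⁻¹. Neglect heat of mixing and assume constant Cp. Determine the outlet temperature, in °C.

Adiabatic, steady state ⇒ Σ ṁᵢCp,ᵢ(T_out − Tᵢ) = 0
Σ ṁᵢCp,ᵢTᵢ = 3.81×0.850×17.7 + 17.3×0.850×42.5 = 682.28
Σ ṁᵢCp,ᵢ = 3.81×0.850 + 17.3×0.850 = 17.944
T_out = 682.28 / 17.944 = 38.024 °C

T_out = 38.0 °C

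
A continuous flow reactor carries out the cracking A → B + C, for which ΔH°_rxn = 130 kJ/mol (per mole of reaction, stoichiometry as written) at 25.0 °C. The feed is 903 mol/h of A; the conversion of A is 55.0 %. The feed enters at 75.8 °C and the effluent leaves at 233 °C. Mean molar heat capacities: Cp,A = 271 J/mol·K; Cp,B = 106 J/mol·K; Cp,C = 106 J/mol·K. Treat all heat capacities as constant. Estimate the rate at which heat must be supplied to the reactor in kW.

Q_in = 26.9 kW

Extent of reaction ξ = 0.550 × 903 = 496.65 mol/h
Reaction term: ξ·ΔH°_rxn = 496.65 × 130 = 64565 kJ/h
Sensible, feed 75.8→25 °C: -12431 kJ/h
Outlet flows (mol/h): A 406.35, B 496.65, C 496.65
Sensible, products 25→233 °C: 44805 kJ/h
Q = ΔH = 96938 kJ/h = 26.927 kW
Heat supplied = 26.927 kW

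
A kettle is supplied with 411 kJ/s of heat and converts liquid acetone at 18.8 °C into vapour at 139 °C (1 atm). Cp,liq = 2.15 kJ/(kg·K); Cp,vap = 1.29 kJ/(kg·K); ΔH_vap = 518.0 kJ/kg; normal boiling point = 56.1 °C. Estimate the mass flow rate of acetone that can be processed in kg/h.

ṁ = 2100 kg/h

Δh = 2.15×(56.1−18.8) + 518.0 + 1.29×(139−56.1) = 705.14 kJ/kg
Q = 411 kJ/s = 411 kJ/s = 1.4796e+06 kJ/h
ṁ = Q/Δh = 1.4796e+06 / 705.14 = 2098.3 kg/h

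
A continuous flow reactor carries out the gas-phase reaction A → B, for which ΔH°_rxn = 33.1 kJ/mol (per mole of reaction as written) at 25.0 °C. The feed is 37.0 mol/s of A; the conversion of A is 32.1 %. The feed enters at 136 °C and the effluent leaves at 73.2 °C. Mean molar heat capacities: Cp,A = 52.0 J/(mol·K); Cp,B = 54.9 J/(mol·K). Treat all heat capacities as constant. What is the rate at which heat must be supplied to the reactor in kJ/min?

Q_in = 16400 kJ/min

Extent of reaction ξ = 0.321 × 37.0 = 11.877 mol/s
Reaction term: ξ·ΔH°_rxn = 11.877 × 33.1 = 393.13 kJ/s
Sensible, feed 136→25 °C: -213.56 kJ/s
Outlet flows (mol/s): A 25.123, B 11.877
Sensible, products 25→73.2 °C: 94.397 kJ/s
Q = ΔH = 273.96 kJ/s = 273.96 kW
Heat supplied = 16438 kJ/min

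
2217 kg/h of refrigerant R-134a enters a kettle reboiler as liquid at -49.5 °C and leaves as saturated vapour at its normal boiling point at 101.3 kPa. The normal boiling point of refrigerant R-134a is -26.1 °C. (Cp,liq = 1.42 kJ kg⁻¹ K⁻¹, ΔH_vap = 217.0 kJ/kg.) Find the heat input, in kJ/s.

liquid -49.5→-26.1 °C: 33.228 kJ/kg
vaporisation at -26.1 °C: 217 kJ/kg
Δh = 33.228 + 217 = 250.23 kJ/kg
Q = ṁ·Δh = 2217 kg/h × 250.23 kJ/kg = 554760 kJ/h
|Q| = 154.1 kW

Q = 154 kJ/s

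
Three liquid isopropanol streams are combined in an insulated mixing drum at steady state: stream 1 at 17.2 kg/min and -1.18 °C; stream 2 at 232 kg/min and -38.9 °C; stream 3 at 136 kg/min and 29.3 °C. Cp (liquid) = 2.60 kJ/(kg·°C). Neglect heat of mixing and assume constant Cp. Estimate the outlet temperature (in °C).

T_out = -13.1 °C

No heat crosses the boundary, so H_out = H_in.
T_out = Σ ṁᵢCp,ᵢTᵢ / Σ ṁᵢCp,ᵢ
      = -13157 / 1001.5 = -13.137 °C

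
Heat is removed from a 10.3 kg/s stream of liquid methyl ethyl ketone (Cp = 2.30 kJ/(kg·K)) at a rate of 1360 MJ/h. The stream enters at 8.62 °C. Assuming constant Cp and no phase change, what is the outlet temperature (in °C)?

T_out = -7.33 °C

Q = 1360 MJ/h = 377.78 kJ/s
ΔT = Q/(ṁ·Cp) = 377.78/(10.3×2.30) = 15.947 K
T_out = 8.62 − 15.947 = -7.3267 °C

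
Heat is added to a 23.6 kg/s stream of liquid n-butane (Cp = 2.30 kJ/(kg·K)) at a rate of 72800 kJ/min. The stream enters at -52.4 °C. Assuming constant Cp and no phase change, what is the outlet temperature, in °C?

T_out = -30.0 °C

Q = 72800 kJ/min = 1213.3 kJ/s
ΔT = Q/(ṁ·Cp) = 1213.3/(23.6×2.30) = 22.353 K
T_out = -52.4 + 22.353 = -30.047 °C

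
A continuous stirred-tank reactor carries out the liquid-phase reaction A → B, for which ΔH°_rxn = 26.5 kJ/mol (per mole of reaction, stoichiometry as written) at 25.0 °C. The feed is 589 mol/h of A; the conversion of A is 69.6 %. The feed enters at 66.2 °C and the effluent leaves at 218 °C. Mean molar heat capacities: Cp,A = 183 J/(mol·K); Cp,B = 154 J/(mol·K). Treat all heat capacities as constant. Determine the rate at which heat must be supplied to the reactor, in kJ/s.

Extent of reaction ξ = 0.696 × 589 = 409.94 mol/h
Reaction term: ξ·ΔH°_rxn = 409.94 × 26.5 = 10864 kJ/h
Sensible, feed 66.2→25 °C: -4440.8 kJ/h
Outlet flows (mol/h): A 179.06, B 409.94
Sensible, products 25→218 °C: 18508 kJ/h
Q = ΔH = 24931 kJ/h = 6.9253 kW
Heat supplied = 6.9253 kJ/s

Q_in = 6.93 kJ/s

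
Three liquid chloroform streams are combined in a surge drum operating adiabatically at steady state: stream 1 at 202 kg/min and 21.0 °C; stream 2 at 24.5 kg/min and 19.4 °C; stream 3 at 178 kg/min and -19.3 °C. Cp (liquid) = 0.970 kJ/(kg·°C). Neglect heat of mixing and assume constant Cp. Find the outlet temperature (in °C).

T_out = 3.17 °C

Adiabatic, steady state ⇒ Σ ṁᵢCp,ᵢ(T_out − Tᵢ) = 0
Σ ṁᵢCp,ᵢTᵢ = 202×0.970×21.0 + 24.5×0.970×19.4 + 178×0.970×-19.3 = 1243.4
Σ ṁᵢCp,ᵢ = 202×0.970 + 24.5×0.970 + 178×0.970 = 392.37
T_out = 1243.4 / 392.37 = 3.1691 °C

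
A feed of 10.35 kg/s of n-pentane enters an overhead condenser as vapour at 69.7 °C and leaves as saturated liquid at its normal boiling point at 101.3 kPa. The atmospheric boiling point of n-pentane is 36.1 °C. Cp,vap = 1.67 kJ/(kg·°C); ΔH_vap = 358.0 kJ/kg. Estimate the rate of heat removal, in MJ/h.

Q_c = 15400 MJ/h

vapour 69.7→36.1 °C: -56.112 kJ/kg
condensation at 36.1 °C: -358 kJ/kg
Δh = -56.112 + -358 = -414.11 kJ/kg
Q = ṁ·Δh = 10.35 kg/s × -414.11 kJ/kg = -4286.1 kJ/s
|Q| = 4286.1 kW = 15430 MJ/h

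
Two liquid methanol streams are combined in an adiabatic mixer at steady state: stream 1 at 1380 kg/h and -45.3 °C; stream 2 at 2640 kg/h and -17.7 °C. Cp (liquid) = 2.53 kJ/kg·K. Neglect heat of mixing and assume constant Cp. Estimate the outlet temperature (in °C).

Energy balance with Q = 0: Σ ṁᵢCp,ᵢ(T_out − Tᵢ) = 0
Σ ṁᵢCp,ᵢTᵢ = 1380×2.53×-45.3 + 2640×2.53×-17.7 = -276380
Σ ṁᵢCp,ᵢ = 1380×2.53 + 2640×2.53 = 10171
T_out = -276380 / 10171 = -27.175 °C

T_out = -27.2 °C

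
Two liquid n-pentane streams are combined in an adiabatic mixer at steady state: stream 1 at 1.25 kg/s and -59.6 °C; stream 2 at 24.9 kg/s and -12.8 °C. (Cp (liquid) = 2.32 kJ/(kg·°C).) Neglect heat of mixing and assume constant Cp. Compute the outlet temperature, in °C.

T_out = -15.0 °C

No heat crosses the boundary, so H_out = H_in.
Σ ṁᵢCp,ᵢTᵢ = 1.25×2.32×-59.6 + 24.9×2.32×-12.8 = -912.27
Σ ṁᵢCp,ᵢ = 1.25×2.32 + 24.9×2.32 = 60.668
T_out = -912.27 / 60.668 = -15.037 °C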